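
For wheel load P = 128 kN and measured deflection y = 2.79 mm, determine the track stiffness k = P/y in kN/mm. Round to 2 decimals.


Track stiffness k = P / y
k = 128 / 2.79
k = 45.88 kN/mm

45.88


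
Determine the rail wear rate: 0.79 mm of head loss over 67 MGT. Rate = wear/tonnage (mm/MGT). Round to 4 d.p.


Wear rate = total wear / cumulative tonnage
Rate = 0.79 / 67
Rate = 0.0118 mm/MGT

0.0118


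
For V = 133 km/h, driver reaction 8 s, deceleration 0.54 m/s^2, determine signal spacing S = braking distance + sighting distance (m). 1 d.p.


V = 133 / 3.6 = 36.9444 m/s
Braking distance = 36.9444^2 / (2*0.54) = 1263.7889 m
Sighting distance = 36.9444 * 8 = 295.5556 m
S = 1263.7889 + 295.5556 = 1559.3 m

1559.3


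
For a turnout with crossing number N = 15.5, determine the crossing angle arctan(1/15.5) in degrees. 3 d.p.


1/N = 1/15.5 = 0.064516
angle = arctan(0.064516) = 0.064427 rad
angle = 0.064427 * 180/pi = 3.691 degrees

3.691


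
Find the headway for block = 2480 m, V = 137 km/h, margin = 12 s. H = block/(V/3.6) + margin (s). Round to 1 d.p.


V = 137 / 3.6 = 38.0556 m/s
Block traversal time = 2480 / 38.0556 = 65.1679 s
Headway = 65.1679 + 12
Headway = 77.2 s

77.2


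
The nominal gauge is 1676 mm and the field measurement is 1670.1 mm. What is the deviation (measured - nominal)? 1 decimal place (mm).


Deviation = measured - nominal
Deviation = 1670.1 - 1676
Deviation = -5.9 mm

-5.9


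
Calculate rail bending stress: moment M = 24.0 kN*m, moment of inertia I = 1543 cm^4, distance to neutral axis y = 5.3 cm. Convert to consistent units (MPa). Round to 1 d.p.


Convert units:
M = 24.0 kN*m = 24000000 N*mm
y = 5.3 cm = 53 mm
I = 1543 cm^4 = 15430000 mm^4
sigma = 24000000 * 53 / 15430000
sigma = 82.4 MPa

82.4


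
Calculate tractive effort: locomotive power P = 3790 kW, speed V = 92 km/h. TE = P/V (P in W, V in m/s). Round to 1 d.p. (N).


Convert: P = 3790 kW = 3790000 W
V = 92 / 3.6 = 25.5556 m/s
TE = 3790000 / 25.5556
TE = 148304.3 N

148304.3


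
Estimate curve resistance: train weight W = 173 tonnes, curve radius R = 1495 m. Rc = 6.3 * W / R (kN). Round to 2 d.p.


Rc = 6.3 * W / R
Rc = 6.3 * 173 / 1495
Rc = 1089.9 / 1495
Rc = 0.73 kN

0.73


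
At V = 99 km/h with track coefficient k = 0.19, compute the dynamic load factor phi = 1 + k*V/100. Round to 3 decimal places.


phi = 1 + k * V / 100
phi = 1 + 0.19 * 99 / 100
phi = 1 + 0.1881
phi = 1.188

1.188


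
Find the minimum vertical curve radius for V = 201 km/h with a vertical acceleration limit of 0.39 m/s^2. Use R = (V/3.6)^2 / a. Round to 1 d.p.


Convert speed: V = 201 / 3.6 = 55.8333 m/s
V^2 = 3117.3611 m^2/s^2
R_v = 3117.3611 / 0.39
R_v = 7993.2 m

7993.2


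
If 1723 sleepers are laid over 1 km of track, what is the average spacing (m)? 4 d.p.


Spacing = 1000 m / number of sleepers
Spacing = 1000 / 1723
Spacing = 0.5804 m

0.5804


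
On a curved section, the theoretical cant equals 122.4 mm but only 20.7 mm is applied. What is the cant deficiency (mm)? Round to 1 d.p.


Cant deficiency = equilibrium cant - actual cant
CD = 122.4 - 20.7
CD = 101.7 mm

101.7


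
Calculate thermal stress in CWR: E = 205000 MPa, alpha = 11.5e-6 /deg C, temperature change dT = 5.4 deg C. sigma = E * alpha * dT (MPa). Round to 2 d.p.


sigma = E * alpha * dT
sigma = 205000 * 11.5e-6 * 5.4
sigma = 2.3575 * 5.4
sigma = 12.73 MPa

12.73


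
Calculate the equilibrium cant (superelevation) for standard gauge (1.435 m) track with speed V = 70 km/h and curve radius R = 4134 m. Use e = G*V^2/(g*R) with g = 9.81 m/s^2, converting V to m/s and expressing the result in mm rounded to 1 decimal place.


Convert speed: V = 70 / 3.6 = 19.4444 m/s
Apply formula: e = 1.435 * 19.4444^2 / (9.81 * 4134)
e = 1.435 * 378.0864 / 40554.54
e = 0.013378 m = 13.4 mm

13.4


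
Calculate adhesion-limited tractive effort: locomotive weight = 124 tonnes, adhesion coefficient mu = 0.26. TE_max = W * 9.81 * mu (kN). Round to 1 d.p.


TE_max = W * g * mu
TE_max = 124 * 9.81 * 0.26
TE_max = 1216.44 * 0.26
TE_max = 316.3 kN

316.3


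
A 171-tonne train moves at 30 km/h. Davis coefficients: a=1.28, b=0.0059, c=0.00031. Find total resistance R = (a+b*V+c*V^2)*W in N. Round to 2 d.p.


b*V = 0.0059 * 30 = 0.177
c*V^2 = 0.00031 * 900 = 0.279
R_per_t = 1.28 + 0.177 + 0.279 = 1.736 N/t
R_total = 1.736 * 171 = 296.86 N

296.86


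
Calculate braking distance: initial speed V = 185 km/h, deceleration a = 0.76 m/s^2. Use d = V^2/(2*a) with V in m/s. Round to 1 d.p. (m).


Convert speed: V = 185 / 3.6 = 51.3889 m/s
V^2 = 2640.8179
d = 2640.8179 / (2 * 0.76)
d = 2640.8179 / 1.52
d = 1737.4 m

1737.4


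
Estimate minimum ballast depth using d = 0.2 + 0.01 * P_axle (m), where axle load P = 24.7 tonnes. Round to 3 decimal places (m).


d = 0.2 + 0.01 * 24.7
d = 0.2 + 0.247
d = 0.447 m

0.447


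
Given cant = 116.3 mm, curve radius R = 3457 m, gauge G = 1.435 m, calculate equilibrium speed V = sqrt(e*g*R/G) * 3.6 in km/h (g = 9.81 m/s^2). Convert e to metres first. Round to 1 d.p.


Convert cant: e = 116.3 mm = 0.1163 m
V_ms = sqrt(0.1163 * 9.81 * 3457 / 1.435)
V_ms = sqrt(2748.502907) = 52.4262 m/s
V = 52.4262 * 3.6 = 188.7 km/h

188.7


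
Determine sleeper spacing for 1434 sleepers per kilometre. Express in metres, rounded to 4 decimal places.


Spacing = 1000 m / number of sleepers
Spacing = 1000 / 1434
Spacing = 0.6974 m

0.6974


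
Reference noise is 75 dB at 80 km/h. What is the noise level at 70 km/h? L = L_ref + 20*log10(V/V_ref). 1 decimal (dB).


V/V_ref = 70 / 80 = 0.875
log10(0.875) = -0.057992
20 * -0.057992 = -1.1598
L = 75 + -1.1598 = 73.8 dB

73.8


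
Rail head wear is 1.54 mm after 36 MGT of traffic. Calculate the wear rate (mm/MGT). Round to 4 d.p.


Wear rate = total wear / cumulative tonnage
Rate = 1.54 / 36
Rate = 0.0428 mm/MGT

0.0428


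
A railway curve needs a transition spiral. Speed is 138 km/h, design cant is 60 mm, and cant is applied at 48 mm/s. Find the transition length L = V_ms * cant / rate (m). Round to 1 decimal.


Convert speed: V = 138 / 3.6 = 38.3333 m/s
L = 38.3333 * 60 / 48
L = 2300.0 / 48
L = 47.9 m

47.9


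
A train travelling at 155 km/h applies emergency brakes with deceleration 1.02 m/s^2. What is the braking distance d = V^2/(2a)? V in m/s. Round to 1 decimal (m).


Convert speed: V = 155 / 3.6 = 43.0556 m/s
V^2 = 1853.7809
d = 1853.7809 / (2 * 1.02)
d = 1853.7809 / 2.04
d = 908.7 m

908.7


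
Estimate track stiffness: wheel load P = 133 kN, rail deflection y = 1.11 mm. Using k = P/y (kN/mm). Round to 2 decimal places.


Track stiffness k = P / y
k = 133 / 1.11
k = 119.82 kN/mm

119.82


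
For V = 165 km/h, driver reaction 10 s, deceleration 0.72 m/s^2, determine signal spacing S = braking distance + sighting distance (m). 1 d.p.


V = 165 / 3.6 = 45.8333 m/s
Braking distance = 45.8333^2 / (2*0.72) = 1458.8156 m
Sighting distance = 45.8333 * 10 = 458.3333 m
S = 1458.8156 + 458.3333 = 1917.1 m

1917.1


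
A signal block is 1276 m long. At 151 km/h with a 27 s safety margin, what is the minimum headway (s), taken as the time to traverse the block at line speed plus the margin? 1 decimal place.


V = 151 / 3.6 = 41.9444 m/s
Block traversal time = 1276 / 41.9444 = 30.4212 s
Headway = 30.4212 + 27
Headway = 57.4 s

57.4


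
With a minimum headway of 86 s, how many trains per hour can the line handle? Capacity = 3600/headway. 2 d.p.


Capacity = 3600 / headway
Capacity = 3600 / 86
Capacity = 41.86 trains/hour

41.86


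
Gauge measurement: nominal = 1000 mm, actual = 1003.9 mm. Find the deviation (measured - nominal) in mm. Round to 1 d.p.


Deviation = measured - nominal
Deviation = 1003.9 - 1000
Deviation = 3.9 mm

3.9


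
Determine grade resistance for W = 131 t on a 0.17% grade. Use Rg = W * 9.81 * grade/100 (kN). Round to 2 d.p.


Rg = W * 9.81 * grade / 100
Rg = 131 * 9.81 * 0.17 / 100
Rg = 1285.11 * 0.0017
Rg = 2.18 kN

2.18


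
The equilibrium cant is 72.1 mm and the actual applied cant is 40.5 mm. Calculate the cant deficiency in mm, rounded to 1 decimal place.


Cant deficiency = equilibrium cant - actual cant
CD = 72.1 - 40.5
CD = 31.6 mm

31.6


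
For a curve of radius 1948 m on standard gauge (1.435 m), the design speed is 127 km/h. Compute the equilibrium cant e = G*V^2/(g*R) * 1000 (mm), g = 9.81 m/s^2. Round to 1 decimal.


Convert speed: V = 127 / 3.6 = 35.2778 m/s
Apply formula: e = 1.435 * 35.2778^2 / (9.81 * 1948)
e = 1.435 * 1244.5216 / 19109.88
e = 0.093454 m = 93.5 mm

93.5


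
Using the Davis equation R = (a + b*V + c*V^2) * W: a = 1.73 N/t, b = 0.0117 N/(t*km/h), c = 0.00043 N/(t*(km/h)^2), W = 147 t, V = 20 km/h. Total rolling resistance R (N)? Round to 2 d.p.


b*V = 0.0117 * 20 = 0.234
c*V^2 = 0.00043 * 400 = 0.172
R_per_t = 1.73 + 0.234 + 0.172 = 2.136 N/t
R_total = 2.136 * 147 = 313.99 N

313.99


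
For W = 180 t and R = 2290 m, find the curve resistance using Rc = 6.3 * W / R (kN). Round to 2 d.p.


Rc = 6.3 * W / R
Rc = 6.3 * 180 / 2290
Rc = 1134.0 / 2290
Rc = 0.50 kN

0.50


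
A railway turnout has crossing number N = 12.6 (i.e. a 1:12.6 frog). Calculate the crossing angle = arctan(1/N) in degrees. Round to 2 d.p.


1/N = 1/12.6 = 0.079365
angle = arctan(0.079365) = 0.079199 rad
angle = 0.079199 * 180/pi = 4.54 degrees

4.54


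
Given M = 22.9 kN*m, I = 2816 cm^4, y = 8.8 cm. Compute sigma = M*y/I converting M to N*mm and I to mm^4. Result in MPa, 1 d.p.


Convert units:
M = 22.9 kN*m = 22900000 N*mm
y = 8.8 cm = 88 mm
I = 2816 cm^4 = 28160000 mm^4
sigma = 22900000 * 88 / 28160000
sigma = 71.6 MPa

71.6


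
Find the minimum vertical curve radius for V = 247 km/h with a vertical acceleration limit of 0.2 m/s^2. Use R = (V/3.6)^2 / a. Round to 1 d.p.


Convert speed: V = 247 / 3.6 = 68.6111 m/s
V^2 = 4707.4846 m^2/s^2
R_v = 4707.4846 / 0.2
R_v = 23537.4 m

23537.4


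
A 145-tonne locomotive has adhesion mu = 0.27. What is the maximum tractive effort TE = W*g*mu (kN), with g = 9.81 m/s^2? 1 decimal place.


TE_max = W * g * mu
TE_max = 145 * 9.81 * 0.27
TE_max = 1422.45 * 0.27
TE_max = 384.1 kN

384.1


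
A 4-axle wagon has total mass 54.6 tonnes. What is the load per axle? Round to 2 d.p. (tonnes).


Load per axle = total weight / number of axles
Load = 54.6 / 4
Load = 13.65 tonnes

13.65


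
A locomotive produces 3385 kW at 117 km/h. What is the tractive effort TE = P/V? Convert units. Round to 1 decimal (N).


Convert: P = 3385 kW = 3385000 W
V = 117 / 3.6 = 32.5 m/s
TE = 3385000 / 32.5
TE = 104153.8 N

104153.8


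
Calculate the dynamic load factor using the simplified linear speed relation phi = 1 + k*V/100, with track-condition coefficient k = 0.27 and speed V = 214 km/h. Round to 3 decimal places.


phi = 1 + k * V / 100
phi = 1 + 0.27 * 214 / 100
phi = 1 + 0.5778
phi = 1.578

1.578


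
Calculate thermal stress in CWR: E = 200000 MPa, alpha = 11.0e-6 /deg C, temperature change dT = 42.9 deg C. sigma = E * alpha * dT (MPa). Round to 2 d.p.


sigma = E * alpha * dT
sigma = 200000 * 11.0e-6 * 42.9
sigma = 2.2 * 42.9
sigma = 94.38 MPa

94.38


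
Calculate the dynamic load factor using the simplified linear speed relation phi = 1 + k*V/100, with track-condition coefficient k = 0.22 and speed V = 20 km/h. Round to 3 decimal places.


phi = 1 + k * V / 100
phi = 1 + 0.22 * 20 / 100
phi = 1 + 0.044
phi = 1.044

1.044


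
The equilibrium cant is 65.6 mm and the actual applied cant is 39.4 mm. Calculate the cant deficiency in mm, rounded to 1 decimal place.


Cant deficiency = equilibrium cant - actual cant
CD = 65.6 - 39.4
CD = 26.2 mm

26.2


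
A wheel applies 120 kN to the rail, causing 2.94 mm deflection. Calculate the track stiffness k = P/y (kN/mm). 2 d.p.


Track stiffness k = P / y
k = 120 / 2.94
k = 40.82 kN/mm

40.82


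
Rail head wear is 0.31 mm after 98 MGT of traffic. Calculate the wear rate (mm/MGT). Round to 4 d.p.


Wear rate = total wear / cumulative tonnage
Rate = 0.31 / 98
Rate = 0.0032 mm/MGT

0.0032


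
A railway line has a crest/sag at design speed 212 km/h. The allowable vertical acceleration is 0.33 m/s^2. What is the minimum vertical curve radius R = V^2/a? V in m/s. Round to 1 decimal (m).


Convert speed: V = 212 / 3.6 = 58.8889 m/s
V^2 = 3467.9012 m^2/s^2
R_v = 3467.9012 / 0.33
R_v = 10508.8 m

10508.8


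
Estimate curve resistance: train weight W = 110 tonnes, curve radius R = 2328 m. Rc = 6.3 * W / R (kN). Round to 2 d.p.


Rc = 6.3 * W / R
Rc = 6.3 * 110 / 2328
Rc = 693.0 / 2328
Rc = 0.30 kN

0.30


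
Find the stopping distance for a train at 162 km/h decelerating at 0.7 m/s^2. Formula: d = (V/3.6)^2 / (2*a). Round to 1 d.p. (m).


Convert speed: V = 162 / 3.6 = 45.0 m/s
V^2 = 2025.0
d = 2025.0 / (2 * 0.7)
d = 2025.0 / 1.4
d = 1446.4 m

1446.4


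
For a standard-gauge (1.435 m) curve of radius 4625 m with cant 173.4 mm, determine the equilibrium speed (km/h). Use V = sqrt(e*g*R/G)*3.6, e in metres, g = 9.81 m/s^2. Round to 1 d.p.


Convert cant: e = 173.4 mm = 0.1734 m
V_ms = sqrt(0.1734 * 9.81 * 4625 / 1.435)
V_ms = sqrt(5482.491115) = 74.0438 m/s
V = 74.0438 * 3.6 = 266.6 km/h

266.6


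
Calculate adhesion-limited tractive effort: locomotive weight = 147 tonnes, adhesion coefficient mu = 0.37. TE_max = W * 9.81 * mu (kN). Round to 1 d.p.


TE_max = W * g * mu
TE_max = 147 * 9.81 * 0.37
TE_max = 1442.07 * 0.37
TE_max = 533.6 kN

533.6


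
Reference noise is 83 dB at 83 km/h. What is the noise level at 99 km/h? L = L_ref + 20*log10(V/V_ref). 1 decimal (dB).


V/V_ref = 99 / 83 = 1.192771
log10(1.192771) = 0.076557
20 * 0.076557 = 1.5311
L = 83 + 1.5311 = 84.5 dB

84.5


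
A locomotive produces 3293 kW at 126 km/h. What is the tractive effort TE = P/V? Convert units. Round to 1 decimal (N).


Convert: P = 3293 kW = 3293000 W
V = 126 / 3.6 = 35.0 m/s
TE = 3293000 / 35.0
TE = 94085.7 N

94085.7


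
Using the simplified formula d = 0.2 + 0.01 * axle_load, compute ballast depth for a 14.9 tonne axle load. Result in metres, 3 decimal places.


d = 0.2 + 0.01 * 14.9
d = 0.2 + 0.149
d = 0.349 m

0.349


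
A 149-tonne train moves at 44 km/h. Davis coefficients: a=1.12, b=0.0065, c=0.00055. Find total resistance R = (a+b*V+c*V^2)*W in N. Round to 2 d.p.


b*V = 0.0065 * 44 = 0.286
c*V^2 = 0.00055 * 1936 = 1.0648
R_per_t = 1.12 + 0.286 + 1.0648 = 2.4708 N/t
R_total = 2.4708 * 149 = 368.15 N

368.15


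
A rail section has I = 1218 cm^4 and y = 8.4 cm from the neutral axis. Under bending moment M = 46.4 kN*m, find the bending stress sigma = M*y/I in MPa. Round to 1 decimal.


Convert units:
M = 46.4 kN*m = 46400000 N*mm
y = 8.4 cm = 84 mm
I = 1218 cm^4 = 12180000 mm^4
sigma = 46400000 * 84 / 12180000
sigma = 320.0 MPa

320.0


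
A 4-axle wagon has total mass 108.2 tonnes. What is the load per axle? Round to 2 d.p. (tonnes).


Load per axle = total weight / number of axles
Load = 108.2 / 4
Load = 27.05 tonnes

27.05


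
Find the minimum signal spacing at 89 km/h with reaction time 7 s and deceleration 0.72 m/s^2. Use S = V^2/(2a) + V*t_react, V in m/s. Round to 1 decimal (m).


V = 89 / 3.6 = 24.7222 m/s
Braking distance = 24.7222^2 / (2*0.72) = 424.4363 m
Sighting distance = 24.7222 * 7 = 173.0556 m
S = 424.4363 + 173.0556 = 597.5 m

597.5


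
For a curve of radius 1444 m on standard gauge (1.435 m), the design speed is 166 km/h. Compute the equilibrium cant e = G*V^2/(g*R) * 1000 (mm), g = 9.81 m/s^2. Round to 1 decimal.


Convert speed: V = 166 / 3.6 = 46.1111 m/s
Apply formula: e = 1.435 * 46.1111^2 / (9.81 * 1444)
e = 1.435 * 2126.2346 / 14165.64
e = 0.215391 m = 215.4 mm

215.4


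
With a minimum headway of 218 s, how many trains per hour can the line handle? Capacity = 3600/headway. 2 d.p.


Capacity = 3600 / headway
Capacity = 3600 / 218
Capacity = 16.51 trains/hour

16.51


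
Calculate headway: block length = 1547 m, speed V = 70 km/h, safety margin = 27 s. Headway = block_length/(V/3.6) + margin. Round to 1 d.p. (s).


V = 70 / 3.6 = 19.4444 m/s
Block traversal time = 1547 / 19.4444 = 79.56 s
Headway = 79.56 + 27
Headway = 106.6 s

106.6


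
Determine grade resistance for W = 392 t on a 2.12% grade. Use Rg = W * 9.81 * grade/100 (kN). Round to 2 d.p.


Rg = W * 9.81 * grade / 100
Rg = 392 * 9.81 * 2.12 / 100
Rg = 3845.52 * 0.0212
Rg = 81.53 kN

81.53


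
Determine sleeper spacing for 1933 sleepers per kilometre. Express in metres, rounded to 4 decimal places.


Spacing = 1000 m / number of sleepers
Spacing = 1000 / 1933
Spacing = 0.5173 m

0.5173


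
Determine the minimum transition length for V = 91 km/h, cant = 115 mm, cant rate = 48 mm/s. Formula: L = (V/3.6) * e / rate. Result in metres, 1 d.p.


Convert speed: V = 91 / 3.6 = 25.2778 m/s
L = 25.2778 * 115 / 48
L = 2906.9444 / 48
L = 60.6 m

60.6


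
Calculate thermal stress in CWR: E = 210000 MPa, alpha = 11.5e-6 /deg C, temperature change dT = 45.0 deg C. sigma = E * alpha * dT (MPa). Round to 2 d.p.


sigma = E * alpha * dT
sigma = 210000 * 11.5e-6 * 45.0
sigma = 2.415 * 45.0
sigma = 108.68 MPa

108.68


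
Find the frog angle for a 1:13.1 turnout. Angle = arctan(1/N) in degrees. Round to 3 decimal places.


1/N = 1/13.1 = 0.076336
angle = arctan(0.076336) = 0.076188 rad
angle = 0.076188 * 180/pi = 4.365 degrees

4.365


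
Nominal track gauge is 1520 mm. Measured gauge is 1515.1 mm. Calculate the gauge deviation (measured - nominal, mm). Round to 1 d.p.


Deviation = measured - nominal
Deviation = 1515.1 - 1520
Deviation = -4.9 mm

-4.9


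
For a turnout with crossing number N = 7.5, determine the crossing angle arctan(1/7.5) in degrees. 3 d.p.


1/N = 1/7.5 = 0.133333
angle = arctan(0.133333) = 0.132552 rad
angle = 0.132552 * 180/pi = 7.595 degrees

7.595


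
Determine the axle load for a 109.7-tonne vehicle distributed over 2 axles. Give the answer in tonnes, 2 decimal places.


Load per axle = total weight / number of axles
Load = 109.7 / 2
Load = 54.85 tonnes

54.85


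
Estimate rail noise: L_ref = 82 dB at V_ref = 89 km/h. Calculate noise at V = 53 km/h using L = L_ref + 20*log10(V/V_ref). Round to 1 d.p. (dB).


V/V_ref = 53 / 89 = 0.595506
log10(0.595506) = -0.225114
20 * -0.225114 = -4.5023
L = 82 + -4.5023 = 77.5 dB

77.5


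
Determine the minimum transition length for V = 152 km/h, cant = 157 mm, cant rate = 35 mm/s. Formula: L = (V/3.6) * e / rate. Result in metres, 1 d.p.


Convert speed: V = 152 / 3.6 = 42.2222 m/s
L = 42.2222 * 157 / 35
L = 6628.8889 / 35
L = 189.4 m

189.4


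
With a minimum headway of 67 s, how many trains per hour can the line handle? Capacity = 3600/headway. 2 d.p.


Capacity = 3600 / headway
Capacity = 3600 / 67
Capacity = 53.73 trains/hour

53.73


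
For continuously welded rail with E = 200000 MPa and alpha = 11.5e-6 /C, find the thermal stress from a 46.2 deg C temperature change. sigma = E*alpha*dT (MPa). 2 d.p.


sigma = E * alpha * dT
sigma = 200000 * 11.5e-6 * 46.2
sigma = 2.3 * 46.2
sigma = 106.26 MPa

106.26


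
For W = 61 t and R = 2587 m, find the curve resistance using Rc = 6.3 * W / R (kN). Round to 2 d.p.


Rc = 6.3 * W / R
Rc = 6.3 * 61 / 2587
Rc = 384.3 / 2587
Rc = 0.15 kN

0.15


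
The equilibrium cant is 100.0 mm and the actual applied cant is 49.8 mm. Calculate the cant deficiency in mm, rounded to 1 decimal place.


Cant deficiency = equilibrium cant - actual cant
CD = 100.0 - 49.8
CD = 50.2 mm

50.2


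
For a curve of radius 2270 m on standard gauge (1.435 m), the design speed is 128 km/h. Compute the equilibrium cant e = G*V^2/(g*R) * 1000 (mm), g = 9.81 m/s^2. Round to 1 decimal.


Convert speed: V = 128 / 3.6 = 35.5556 m/s
Apply formula: e = 1.435 * 35.5556^2 / (9.81 * 2270)
e = 1.435 * 1264.1975 / 22268.7
e = 0.081465 m = 81.5 mm

81.5


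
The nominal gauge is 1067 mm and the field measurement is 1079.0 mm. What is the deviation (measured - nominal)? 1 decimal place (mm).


Deviation = measured - nominal
Deviation = 1079.0 - 1067
Deviation = 12.0 mm

12.0


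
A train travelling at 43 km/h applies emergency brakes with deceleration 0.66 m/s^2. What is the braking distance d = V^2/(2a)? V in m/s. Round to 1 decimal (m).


Convert speed: V = 43 / 3.6 = 11.9444 m/s
V^2 = 142.6698
d = 142.6698 / (2 * 0.66)
d = 142.6698 / 1.32
d = 108.1 m

108.1


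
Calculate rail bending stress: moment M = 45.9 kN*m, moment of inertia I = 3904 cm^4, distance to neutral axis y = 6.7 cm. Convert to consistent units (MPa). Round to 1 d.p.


Convert units:
M = 45.9 kN*m = 45900000 N*mm
y = 6.7 cm = 67 mm
I = 3904 cm^4 = 39040000 mm^4
sigma = 45900000 * 67 / 39040000
sigma = 78.8 MPa

78.8


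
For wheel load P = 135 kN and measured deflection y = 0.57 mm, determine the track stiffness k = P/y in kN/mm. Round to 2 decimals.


Track stiffness k = P / y
k = 135 / 0.57
k = 236.84 kN/mm

236.84


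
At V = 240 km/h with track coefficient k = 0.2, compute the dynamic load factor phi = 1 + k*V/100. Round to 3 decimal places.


phi = 1 + k * V / 100
phi = 1 + 0.2 * 240 / 100
phi = 1 + 0.48
phi = 1.480

1.480


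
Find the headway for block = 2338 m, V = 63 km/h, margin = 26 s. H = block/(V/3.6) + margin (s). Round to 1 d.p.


V = 63 / 3.6 = 17.5 m/s
Block traversal time = 2338 / 17.5 = 133.6 s
Headway = 133.6 + 26
Headway = 159.6 s

159.6


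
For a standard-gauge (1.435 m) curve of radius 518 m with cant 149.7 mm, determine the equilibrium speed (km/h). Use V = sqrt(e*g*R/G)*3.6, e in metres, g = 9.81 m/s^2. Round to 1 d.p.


Convert cant: e = 149.7 mm = 0.1497 m
V_ms = sqrt(0.1497 * 9.81 * 518 / 1.435)
V_ms = sqrt(530.113259) = 23.0242 m/s
V = 23.0242 * 3.6 = 82.9 km/h

82.9


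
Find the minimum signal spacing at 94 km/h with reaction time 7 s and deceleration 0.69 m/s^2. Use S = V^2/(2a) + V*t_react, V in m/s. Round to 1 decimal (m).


V = 94 / 3.6 = 26.1111 m/s
Braking distance = 26.1111^2 / (2*0.69) = 494.0508 m
Sighting distance = 26.1111 * 7 = 182.7778 m
S = 494.0508 + 182.7778 = 676.8 m

676.8


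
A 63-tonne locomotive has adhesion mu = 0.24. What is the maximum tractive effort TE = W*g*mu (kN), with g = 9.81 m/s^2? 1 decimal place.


TE_max = W * g * mu
TE_max = 63 * 9.81 * 0.24
TE_max = 618.03 * 0.24
TE_max = 148.3 kN

148.3


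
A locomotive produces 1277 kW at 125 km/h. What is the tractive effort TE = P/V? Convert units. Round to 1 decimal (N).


Convert: P = 1277 kW = 1277000 W
V = 125 / 3.6 = 34.7222 m/s
TE = 1277000 / 34.7222
TE = 36777.6 N

36777.6


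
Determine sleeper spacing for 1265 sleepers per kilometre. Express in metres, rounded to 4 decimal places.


Spacing = 1000 m / number of sleepers
Spacing = 1000 / 1265
Spacing = 0.7905 m

0.7905


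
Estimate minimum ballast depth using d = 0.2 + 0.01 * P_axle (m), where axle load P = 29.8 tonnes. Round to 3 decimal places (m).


d = 0.2 + 0.01 * 29.8
d = 0.2 + 0.298
d = 0.498 m

0.498


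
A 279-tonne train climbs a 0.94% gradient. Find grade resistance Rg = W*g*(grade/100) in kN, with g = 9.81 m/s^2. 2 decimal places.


Rg = W * 9.81 * grade / 100
Rg = 279 * 9.81 * 0.94 / 100
Rg = 2736.99 * 0.0094
Rg = 25.73 kN

25.73


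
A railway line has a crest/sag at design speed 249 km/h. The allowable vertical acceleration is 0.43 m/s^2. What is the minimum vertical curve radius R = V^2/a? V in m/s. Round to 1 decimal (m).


Convert speed: V = 249 / 3.6 = 69.1667 m/s
V^2 = 4784.0278 m^2/s^2
R_v = 4784.0278 / 0.43
R_v = 11125.6 m

11125.6


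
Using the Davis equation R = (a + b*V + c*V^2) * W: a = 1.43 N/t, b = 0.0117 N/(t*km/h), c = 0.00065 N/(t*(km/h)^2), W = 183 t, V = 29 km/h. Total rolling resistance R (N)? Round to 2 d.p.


b*V = 0.0117 * 29 = 0.3393
c*V^2 = 0.00065 * 841 = 0.54665
R_per_t = 1.43 + 0.3393 + 0.54665 = 2.31595 N/t
R_total = 2.31595 * 183 = 423.82 N

423.82


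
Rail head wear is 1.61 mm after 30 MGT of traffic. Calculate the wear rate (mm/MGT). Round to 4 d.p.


Wear rate = total wear / cumulative tonnage
Rate = 1.61 / 30
Rate = 0.0537 mm/MGT

0.0537


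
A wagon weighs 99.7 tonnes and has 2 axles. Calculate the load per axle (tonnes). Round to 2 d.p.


Load per axle = total weight / number of axles
Load = 99.7 / 2
Load = 49.85 tonnes

49.85


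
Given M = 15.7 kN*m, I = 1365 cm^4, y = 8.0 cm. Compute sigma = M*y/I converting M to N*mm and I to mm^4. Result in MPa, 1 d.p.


Convert units:
M = 15.7 kN*m = 15700000 N*mm
y = 8.0 cm = 80 mm
I = 1365 cm^4 = 13650000 mm^4
sigma = 15700000 * 80 / 13650000
sigma = 92.0 MPa

92.0


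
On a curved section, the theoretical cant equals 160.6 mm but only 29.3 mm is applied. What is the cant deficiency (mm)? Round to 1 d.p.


Cant deficiency = equilibrium cant - actual cant
CD = 160.6 - 29.3
CD = 131.3 mm

131.3


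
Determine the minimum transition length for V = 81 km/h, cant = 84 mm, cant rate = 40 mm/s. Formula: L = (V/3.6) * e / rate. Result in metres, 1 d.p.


Convert speed: V = 81 / 3.6 = 22.5 m/s
L = 22.5 * 84 / 40
L = 1890.0 / 40
L = 47.3 m

47.3


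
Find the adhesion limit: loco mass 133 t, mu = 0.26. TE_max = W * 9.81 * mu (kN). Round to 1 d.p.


TE_max = W * g * mu
TE_max = 133 * 9.81 * 0.26
TE_max = 1304.73 * 0.26
TE_max = 339.2 kN

339.2


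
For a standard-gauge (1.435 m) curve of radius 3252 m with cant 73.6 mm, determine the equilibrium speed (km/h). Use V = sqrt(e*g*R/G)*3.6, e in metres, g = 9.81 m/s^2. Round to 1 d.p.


Convert cant: e = 73.6 mm = 0.0736 m
V_ms = sqrt(0.0736 * 9.81 * 3252 / 1.435)
V_ms = sqrt(1636.234169) = 40.4504 m/s
V = 40.4504 * 3.6 = 145.6 km/h

145.6


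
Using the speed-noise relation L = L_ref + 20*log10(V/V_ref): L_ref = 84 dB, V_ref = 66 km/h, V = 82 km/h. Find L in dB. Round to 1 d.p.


V/V_ref = 82 / 66 = 1.242424
log10(1.242424) = 0.09427
20 * 0.09427 = 1.8854
L = 84 + 1.8854 = 85.9 dB

85.9


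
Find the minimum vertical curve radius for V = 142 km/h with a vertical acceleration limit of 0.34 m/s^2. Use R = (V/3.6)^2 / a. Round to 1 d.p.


Convert speed: V = 142 / 3.6 = 39.4444 m/s
V^2 = 1555.8642 m^2/s^2
R_v = 1555.8642 / 0.34
R_v = 4576.1 m

4576.1


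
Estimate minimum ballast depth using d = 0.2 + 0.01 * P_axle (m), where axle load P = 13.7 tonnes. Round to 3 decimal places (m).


d = 0.2 + 0.01 * 13.7
d = 0.2 + 0.137
d = 0.337 m

0.337


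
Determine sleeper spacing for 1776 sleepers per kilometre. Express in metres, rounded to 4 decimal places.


Spacing = 1000 m / number of sleepers
Spacing = 1000 / 1776
Spacing = 0.5631 m

0.5631


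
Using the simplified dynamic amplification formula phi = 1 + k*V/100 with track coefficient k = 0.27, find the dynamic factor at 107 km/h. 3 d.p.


phi = 1 + k * V / 100
phi = 1 + 0.27 * 107 / 100
phi = 1 + 0.2889
phi = 1.289

1.289


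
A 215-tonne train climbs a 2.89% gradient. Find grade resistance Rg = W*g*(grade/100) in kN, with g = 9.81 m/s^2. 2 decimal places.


Rg = W * 9.81 * grade / 100
Rg = 215 * 9.81 * 2.89 / 100
Rg = 2109.15 * 0.0289
Rg = 60.95 kN

60.95


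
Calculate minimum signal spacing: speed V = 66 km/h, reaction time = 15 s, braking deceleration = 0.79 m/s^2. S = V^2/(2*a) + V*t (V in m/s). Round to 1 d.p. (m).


V = 66 / 3.6 = 18.3333 m/s
Braking distance = 18.3333^2 / (2*0.79) = 212.7286 m
Sighting distance = 18.3333 * 15 = 275.0 m
S = 212.7286 + 275.0 = 487.7 m

487.7


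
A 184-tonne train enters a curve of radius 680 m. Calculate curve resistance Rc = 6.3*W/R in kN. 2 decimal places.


Rc = 6.3 * W / R
Rc = 6.3 * 184 / 680
Rc = 1159.2 / 680
Rc = 1.70 kN

1.70


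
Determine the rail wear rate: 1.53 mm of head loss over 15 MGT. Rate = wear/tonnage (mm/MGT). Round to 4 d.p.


Wear rate = total wear / cumulative tonnage
Rate = 1.53 / 15
Rate = 0.1020 mm/MGT

0.1020


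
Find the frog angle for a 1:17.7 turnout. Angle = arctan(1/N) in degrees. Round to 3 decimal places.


1/N = 1/17.7 = 0.056497
angle = arctan(0.056497) = 0.056437 rad
angle = 0.056437 * 180/pi = 3.234 degrees

3.234


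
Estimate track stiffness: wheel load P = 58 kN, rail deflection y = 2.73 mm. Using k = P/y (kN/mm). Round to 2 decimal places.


Track stiffness k = P / y
k = 58 / 2.73
k = 21.25 kN/mm

21.25


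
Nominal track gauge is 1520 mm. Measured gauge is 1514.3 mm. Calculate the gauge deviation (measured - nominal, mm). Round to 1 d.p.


Deviation = measured - nominal
Deviation = 1514.3 - 1520
Deviation = -5.7 mm

-5.7


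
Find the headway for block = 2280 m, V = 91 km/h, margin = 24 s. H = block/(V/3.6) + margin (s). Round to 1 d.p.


V = 91 / 3.6 = 25.2778 m/s
Block traversal time = 2280 / 25.2778 = 90.1978 s
Headway = 90.1978 + 24
Headway = 114.2 s

114.2


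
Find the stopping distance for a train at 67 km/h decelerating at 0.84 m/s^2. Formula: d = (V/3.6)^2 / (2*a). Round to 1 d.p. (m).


Convert speed: V = 67 / 3.6 = 18.6111 m/s
V^2 = 346.3735
d = 346.3735 / (2 * 0.84)
d = 346.3735 / 1.68
d = 206.2 m

206.2


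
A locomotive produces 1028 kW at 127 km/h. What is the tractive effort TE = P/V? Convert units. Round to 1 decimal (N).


Convert: P = 1028 kW = 1028000 W
V = 127 / 3.6 = 35.2778 m/s
TE = 1028000 / 35.2778
TE = 29140.2 N

29140.2


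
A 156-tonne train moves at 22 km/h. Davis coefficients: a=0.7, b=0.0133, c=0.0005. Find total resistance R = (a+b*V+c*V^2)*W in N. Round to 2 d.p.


b*V = 0.0133 * 22 = 0.2926
c*V^2 = 0.0005 * 484 = 0.242
R_per_t = 0.7 + 0.2926 + 0.242 = 1.2346 N/t
R_total = 1.2346 * 156 = 192.60 N

192.60


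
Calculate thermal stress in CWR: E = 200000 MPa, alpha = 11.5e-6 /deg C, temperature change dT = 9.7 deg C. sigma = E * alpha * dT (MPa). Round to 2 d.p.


sigma = E * alpha * dT
sigma = 200000 * 11.5e-6 * 9.7
sigma = 2.3 * 9.7
sigma = 22.31 MPa

22.31


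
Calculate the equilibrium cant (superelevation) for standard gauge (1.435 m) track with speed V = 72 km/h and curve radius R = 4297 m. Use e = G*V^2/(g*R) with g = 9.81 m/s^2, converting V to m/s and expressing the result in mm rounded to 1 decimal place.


Convert speed: V = 72 / 3.6 = 20.0 m/s
Apply formula: e = 1.435 * 20.0^2 / (9.81 * 4297)
e = 1.435 * 400.0 / 42153.57
e = 0.013617 m = 13.6 mm

13.6


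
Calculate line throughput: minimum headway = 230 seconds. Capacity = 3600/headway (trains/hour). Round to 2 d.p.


Capacity = 3600 / headway
Capacity = 3600 / 230
Capacity = 15.65 trains/hour

15.65


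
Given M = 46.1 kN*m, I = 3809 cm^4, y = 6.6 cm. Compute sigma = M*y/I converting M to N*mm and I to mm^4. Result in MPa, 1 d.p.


Convert units:
M = 46.1 kN*m = 46100000 N*mm
y = 6.6 cm = 66 mm
I = 3809 cm^4 = 38090000 mm^4
sigma = 46100000 * 66 / 38090000
sigma = 79.9 MPa

79.9


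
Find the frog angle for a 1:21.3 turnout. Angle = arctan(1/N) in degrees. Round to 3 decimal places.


1/N = 1/21.3 = 0.046948
angle = arctan(0.046948) = 0.046914 rad
angle = 0.046914 * 180/pi = 2.688 degrees

2.688


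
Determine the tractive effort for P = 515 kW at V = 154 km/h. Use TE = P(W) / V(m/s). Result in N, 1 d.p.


Convert: P = 515 kW = 515000 W
V = 154 / 3.6 = 42.7778 m/s
TE = 515000 / 42.7778
TE = 12039.0 N

12039.0


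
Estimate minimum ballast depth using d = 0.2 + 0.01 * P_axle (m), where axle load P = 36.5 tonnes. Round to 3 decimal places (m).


d = 0.2 + 0.01 * 36.5
d = 0.2 + 0.365
d = 0.565 m

0.565


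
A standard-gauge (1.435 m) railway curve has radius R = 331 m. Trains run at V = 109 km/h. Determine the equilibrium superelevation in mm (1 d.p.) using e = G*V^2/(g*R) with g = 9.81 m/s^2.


Convert speed: V = 109 / 3.6 = 30.2778 m/s
Apply formula: e = 1.435 * 30.2778^2 / (9.81 * 331)
e = 1.435 * 916.7438 / 3247.11
e = 0.405138 m = 405.1 mm

405.1


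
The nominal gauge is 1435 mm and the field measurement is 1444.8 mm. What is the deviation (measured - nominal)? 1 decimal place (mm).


Deviation = measured - nominal
Deviation = 1444.8 - 1435
Deviation = 9.8 mm

9.8


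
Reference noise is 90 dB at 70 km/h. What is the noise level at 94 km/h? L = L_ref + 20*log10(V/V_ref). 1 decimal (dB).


V/V_ref = 94 / 70 = 1.342857
log10(1.342857) = 0.12803
20 * 0.12803 = 2.5606
L = 90 + 2.5606 = 92.6 dB

92.6


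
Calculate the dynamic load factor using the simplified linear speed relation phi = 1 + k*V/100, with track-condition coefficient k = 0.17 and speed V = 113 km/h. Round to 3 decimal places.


phi = 1 + k * V / 100
phi = 1 + 0.17 * 113 / 100
phi = 1 + 0.1921
phi = 1.192

1.192


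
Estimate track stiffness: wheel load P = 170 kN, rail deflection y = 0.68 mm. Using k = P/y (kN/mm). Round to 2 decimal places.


Track stiffness k = P / y
k = 170 / 0.68
k = 250.00 kN/mm

250.00


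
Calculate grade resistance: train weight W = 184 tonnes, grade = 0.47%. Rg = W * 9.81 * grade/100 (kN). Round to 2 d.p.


Rg = W * 9.81 * grade / 100
Rg = 184 * 9.81 * 0.47 / 100
Rg = 1805.04 * 0.0047
Rg = 8.48 kN

8.48


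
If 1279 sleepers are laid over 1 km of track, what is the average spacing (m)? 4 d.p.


Spacing = 1000 m / number of sleepers
Spacing = 1000 / 1279
Spacing = 0.7819 m

0.7819


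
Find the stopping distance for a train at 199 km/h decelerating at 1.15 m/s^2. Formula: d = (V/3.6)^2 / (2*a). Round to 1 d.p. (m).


Convert speed: V = 199 / 3.6 = 55.2778 m/s
V^2 = 3055.6327
d = 3055.6327 / (2 * 1.15)
d = 3055.6327 / 2.3
d = 1328.5 m

1328.5


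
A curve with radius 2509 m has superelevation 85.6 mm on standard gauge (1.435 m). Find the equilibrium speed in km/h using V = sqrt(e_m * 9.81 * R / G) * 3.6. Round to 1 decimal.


Convert cant: e = 85.6 mm = 0.0856 m
V_ms = sqrt(0.0856 * 9.81 * 2509 / 1.435)
V_ms = sqrt(1468.221341) = 38.3174 m/s
V = 38.3174 * 3.6 = 137.9 km/h

137.9


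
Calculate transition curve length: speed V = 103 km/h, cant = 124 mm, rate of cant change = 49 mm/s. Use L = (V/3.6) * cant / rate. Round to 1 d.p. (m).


Convert speed: V = 103 / 3.6 = 28.6111 m/s
L = 28.6111 * 124 / 49
L = 3547.7778 / 49
L = 72.4 m

72.4


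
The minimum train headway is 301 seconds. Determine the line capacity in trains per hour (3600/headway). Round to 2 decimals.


Capacity = 3600 / headway
Capacity = 3600 / 301
Capacity = 11.96 trains/hour

11.96


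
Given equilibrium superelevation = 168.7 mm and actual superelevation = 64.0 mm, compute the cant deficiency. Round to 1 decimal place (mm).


Cant deficiency = equilibrium cant - actual cant
CD = 168.7 - 64.0
CD = 104.7 mm

104.7


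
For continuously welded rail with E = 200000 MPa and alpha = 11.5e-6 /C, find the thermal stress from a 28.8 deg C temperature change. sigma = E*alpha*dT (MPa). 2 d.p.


sigma = E * alpha * dT
sigma = 200000 * 11.5e-6 * 28.8
sigma = 2.3 * 28.8
sigma = 66.24 MPa

66.24


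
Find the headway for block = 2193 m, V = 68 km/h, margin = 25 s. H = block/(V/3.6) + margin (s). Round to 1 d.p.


V = 68 / 3.6 = 18.8889 m/s
Block traversal time = 2193 / 18.8889 = 116.1 s
Headway = 116.1 + 25
Headway = 141.1 s

141.1


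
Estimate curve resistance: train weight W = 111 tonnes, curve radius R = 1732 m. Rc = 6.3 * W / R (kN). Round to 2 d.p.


Rc = 6.3 * W / R
Rc = 6.3 * 111 / 1732
Rc = 699.3 / 1732
Rc = 0.40 kN

0.40


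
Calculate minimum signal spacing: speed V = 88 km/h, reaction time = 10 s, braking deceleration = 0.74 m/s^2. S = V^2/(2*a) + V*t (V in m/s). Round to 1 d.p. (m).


V = 88 / 3.6 = 24.4444 m/s
Braking distance = 24.4444^2 / (2*0.74) = 403.7371 m
Sighting distance = 24.4444 * 10 = 244.4444 m
S = 403.7371 + 244.4444 = 648.2 m

648.2


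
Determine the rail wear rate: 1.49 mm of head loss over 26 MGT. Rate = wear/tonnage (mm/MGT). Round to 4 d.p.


Wear rate = total wear / cumulative tonnage
Rate = 1.49 / 26
Rate = 0.0573 mm/MGT

0.0573


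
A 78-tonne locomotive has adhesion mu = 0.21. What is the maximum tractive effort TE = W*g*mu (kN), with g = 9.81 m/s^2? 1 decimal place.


TE_max = W * g * mu
TE_max = 78 * 9.81 * 0.21
TE_max = 765.18 * 0.21
TE_max = 160.7 kN

160.7


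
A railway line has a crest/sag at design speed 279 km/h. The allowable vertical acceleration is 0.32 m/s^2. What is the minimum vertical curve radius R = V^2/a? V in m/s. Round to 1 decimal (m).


Convert speed: V = 279 / 3.6 = 77.5 m/s
V^2 = 6006.25 m^2/s^2
R_v = 6006.25 / 0.32
R_v = 18769.5 m

18769.5


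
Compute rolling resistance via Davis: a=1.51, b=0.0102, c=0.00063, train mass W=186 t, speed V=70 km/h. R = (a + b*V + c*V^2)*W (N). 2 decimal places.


b*V = 0.0102 * 70 = 0.714
c*V^2 = 0.00063 * 4900 = 3.087
R_per_t = 1.51 + 0.714 + 3.087 = 5.311 N/t
R_total = 5.311 * 186 = 987.85 N

987.85


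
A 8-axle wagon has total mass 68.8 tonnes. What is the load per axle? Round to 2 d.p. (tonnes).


Load per axle = total weight / number of axles
Load = 68.8 / 8
Load = 8.60 tonnes

8.60


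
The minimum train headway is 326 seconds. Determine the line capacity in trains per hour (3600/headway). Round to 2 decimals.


Capacity = 3600 / headway
Capacity = 3600 / 326
Capacity = 11.04 trains/hour

11.04


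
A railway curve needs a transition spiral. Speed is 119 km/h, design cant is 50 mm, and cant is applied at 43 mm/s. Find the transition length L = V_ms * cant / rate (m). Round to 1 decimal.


Convert speed: V = 119 / 3.6 = 33.0556 m/s
L = 33.0556 * 50 / 43
L = 1652.7778 / 43
L = 38.4 m

38.4


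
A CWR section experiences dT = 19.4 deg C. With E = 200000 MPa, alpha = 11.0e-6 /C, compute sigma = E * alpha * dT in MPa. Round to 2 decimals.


sigma = E * alpha * dT
sigma = 200000 * 11.0e-6 * 19.4
sigma = 2.2 * 19.4
sigma = 42.68 MPa

42.68


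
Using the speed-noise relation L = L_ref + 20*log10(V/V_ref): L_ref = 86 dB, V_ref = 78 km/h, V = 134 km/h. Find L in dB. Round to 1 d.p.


V/V_ref = 134 / 78 = 1.717949
log10(1.717949) = 0.23501
20 * 0.23501 = 4.7002
L = 86 + 4.7002 = 90.7 dB

90.7


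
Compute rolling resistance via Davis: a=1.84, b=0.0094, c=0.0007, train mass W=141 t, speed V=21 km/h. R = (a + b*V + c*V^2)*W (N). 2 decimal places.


b*V = 0.0094 * 21 = 0.1974
c*V^2 = 0.0007 * 441 = 0.3087
R_per_t = 1.84 + 0.1974 + 0.3087 = 2.3461 N/t
R_total = 2.3461 * 141 = 330.80 N

330.80


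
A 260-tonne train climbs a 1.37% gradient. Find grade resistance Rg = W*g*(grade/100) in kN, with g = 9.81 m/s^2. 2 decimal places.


Rg = W * 9.81 * grade / 100
Rg = 260 * 9.81 * 1.37 / 100
Rg = 2550.6 * 0.0137
Rg = 34.94 kN

34.94


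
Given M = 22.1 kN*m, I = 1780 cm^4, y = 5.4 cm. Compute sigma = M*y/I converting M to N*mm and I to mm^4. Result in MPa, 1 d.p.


Convert units:
M = 22.1 kN*m = 22100000 N*mm
y = 5.4 cm = 54 mm
I = 1780 cm^4 = 17800000 mm^4
sigma = 22100000 * 54 / 17800000
sigma = 67.0 MPa

67.0


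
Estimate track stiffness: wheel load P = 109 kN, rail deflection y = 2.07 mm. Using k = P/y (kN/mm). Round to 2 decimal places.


Track stiffness k = P / y
k = 109 / 2.07
k = 52.66 kN/mm

52.66


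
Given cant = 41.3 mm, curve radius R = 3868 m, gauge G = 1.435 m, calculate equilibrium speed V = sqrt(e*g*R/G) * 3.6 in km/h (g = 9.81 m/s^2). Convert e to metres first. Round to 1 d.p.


Convert cant: e = 41.3 mm = 0.0413 m
V_ms = sqrt(0.0413 * 9.81 * 3868 / 1.435)
V_ms = sqrt(1092.077912) = 33.0466 m/s
V = 33.0466 * 3.6 = 119.0 km/h

119.0


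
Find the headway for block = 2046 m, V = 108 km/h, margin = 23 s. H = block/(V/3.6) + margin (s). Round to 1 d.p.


V = 108 / 3.6 = 30.0 m/s
Block traversal time = 2046 / 30.0 = 68.2 s
Headway = 68.2 + 23
Headway = 91.2 s

91.2


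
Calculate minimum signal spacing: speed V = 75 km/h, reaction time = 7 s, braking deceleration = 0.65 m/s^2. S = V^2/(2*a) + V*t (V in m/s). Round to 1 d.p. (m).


V = 75 / 3.6 = 20.8333 m/s
Braking distance = 20.8333^2 / (2*0.65) = 333.8675 m
Sighting distance = 20.8333 * 7 = 145.8333 m
S = 333.8675 + 145.8333 = 479.7 m

479.7
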